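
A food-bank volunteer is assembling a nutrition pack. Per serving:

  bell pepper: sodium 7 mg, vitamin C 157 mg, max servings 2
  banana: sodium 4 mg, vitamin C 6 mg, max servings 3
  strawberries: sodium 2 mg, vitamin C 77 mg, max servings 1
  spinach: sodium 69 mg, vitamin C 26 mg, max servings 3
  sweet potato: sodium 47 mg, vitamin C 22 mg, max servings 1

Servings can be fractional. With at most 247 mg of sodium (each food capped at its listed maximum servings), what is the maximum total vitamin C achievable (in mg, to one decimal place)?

495.8 mg

Vitamin C per mg sodium: strawberries 38.5, bell pepper 22.43, banana 1.5, sweet potato 0.4681, spinach 0.3768.
Take 1 serving of strawberries: uses 2 mg sodium, +77.0 mg vitamin C (running total 77.0 mg).
Take 2 servings of bell pepper: uses 14 mg sodium, +314.0 mg vitamin C (running total 391.0 mg).
Take 3 servings of banana: uses 12 mg sodium, +18.0 mg vitamin C (running total 409.0 mg).
Take 1 serving of sweet potato: uses 47 mg sodium, +22.0 mg vitamin C (running total 431.0 mg).
Take 2.493 servings of spinach: uses 172 mg sodium, +64.8 mg vitamin C (running total 495.8 mg).
Greedy by best ratio exhausts the sodium allowance optimally: 495.8 mg.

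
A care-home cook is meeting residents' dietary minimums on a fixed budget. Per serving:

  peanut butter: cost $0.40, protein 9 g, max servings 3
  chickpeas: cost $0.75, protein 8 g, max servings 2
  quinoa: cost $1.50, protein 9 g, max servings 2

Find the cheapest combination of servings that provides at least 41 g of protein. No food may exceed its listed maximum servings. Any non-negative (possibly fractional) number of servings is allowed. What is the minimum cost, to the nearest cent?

Cost per g of protein: peanut butter $0.0444, chickpeas $0.0938, quinoa $0.1667.
Take 3 servings of peanut butter: +27.0 g protein for $1.20 (total $1.20, still need 14.0 g).
Take 1.75 servings of chickpeas: +14.0 g protein for $1.31 (total $2.51, still need 0.0 g).
Filling from the cheapest source first is optimal under one linear minimum: $2.51.

$2.51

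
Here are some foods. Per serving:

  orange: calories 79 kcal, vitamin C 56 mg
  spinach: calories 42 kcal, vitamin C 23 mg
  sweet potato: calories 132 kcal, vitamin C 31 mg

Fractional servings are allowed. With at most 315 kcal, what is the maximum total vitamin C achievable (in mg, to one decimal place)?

223.3 mg

Vitamin C per kcal: orange 0.7089, spinach 0.5476, sweet potato 0.2348.
With no serving limits, spend the whole calories allowance on orange: 315 kcal / 79 kcal × 56 mg = 223.3 mg.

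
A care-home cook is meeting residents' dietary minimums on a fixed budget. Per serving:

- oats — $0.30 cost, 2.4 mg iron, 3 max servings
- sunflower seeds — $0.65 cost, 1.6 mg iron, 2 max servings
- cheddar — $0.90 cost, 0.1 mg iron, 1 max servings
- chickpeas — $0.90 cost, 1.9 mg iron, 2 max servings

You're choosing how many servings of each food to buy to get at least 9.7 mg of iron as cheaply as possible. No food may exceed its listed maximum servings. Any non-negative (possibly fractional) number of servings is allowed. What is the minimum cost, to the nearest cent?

Cost per mg of iron: oats $0.1250, sunflower seeds $0.4062, chickpeas $0.4737, cheddar $9.0000.
Take 3 servings of oats: +7.2 mg iron for $0.90 (total $0.90, still need 2.5 mg).
Take 1.562 servings of sunflower seeds: +2.5 mg iron for $1.02 (total $1.92, still need 0.0 mg).
Greedy by cheapest-per-mg is optimal for a single linear constraint, so the minimum cost is $1.92.

$1.92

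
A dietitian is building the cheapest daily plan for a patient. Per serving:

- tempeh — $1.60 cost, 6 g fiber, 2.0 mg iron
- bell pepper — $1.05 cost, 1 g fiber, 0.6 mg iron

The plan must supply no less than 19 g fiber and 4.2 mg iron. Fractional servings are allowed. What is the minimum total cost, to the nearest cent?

Minimising a linear cost over {fiber ≥ 19, iron ≥ 4.2, servings ≥ 0} — the optimum is at a vertex, using one or two foods.
tempeh only: max(19/6, 4.2/2.0) = 3.167 servings → $5.07.
bell pepper only: max(19/1, 4.2/0.6) = 19 servings → $19.95.
tempeh + bell pepper with both targets exact would need a negative amount; discard.
Cheapest feasible corner: $5.07.

$5.07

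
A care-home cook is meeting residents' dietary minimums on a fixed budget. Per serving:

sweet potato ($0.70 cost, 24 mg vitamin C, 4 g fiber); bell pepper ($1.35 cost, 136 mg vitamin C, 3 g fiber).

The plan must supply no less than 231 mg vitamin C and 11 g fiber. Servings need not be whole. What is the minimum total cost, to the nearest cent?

$3.08

A basic optimal solution has at most two foods positive. Try each food alone and each pair with both targets met exactly.
sweet potato only: max(231/24, 11/4) = 9.625 servings → $6.74.
bell pepper only: max(231/136, 11/3) = 3.667 servings → $4.95.
sweet potato + bell pepper with both tight: 1.701 servings and 1.398 servings → $3.08.
So the least-cost plan costs $3.08.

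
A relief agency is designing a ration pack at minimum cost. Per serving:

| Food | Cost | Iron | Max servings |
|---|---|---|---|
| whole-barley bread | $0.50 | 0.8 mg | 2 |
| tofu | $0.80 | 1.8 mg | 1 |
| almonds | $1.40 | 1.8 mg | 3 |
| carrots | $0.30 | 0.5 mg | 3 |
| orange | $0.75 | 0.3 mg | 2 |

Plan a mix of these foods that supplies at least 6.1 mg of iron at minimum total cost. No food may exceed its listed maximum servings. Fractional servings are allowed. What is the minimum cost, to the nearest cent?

Cost per mg of iron: tofu $0.4444, carrots $0.6000, whole-barley bread $0.6250, almonds $0.7778, orange $2.5000.
Take 1 serving of tofu: +1.8 mg iron for $0.80 (total $0.80, still need 4.3 mg).
Take 3 servings of carrots: +1.5 mg iron for $0.90 (total $1.70, still need 2.8 mg).
Take 2 servings of whole-barley bread: +1.6 mg iron for $1.00 (total $2.70, still need 1.2 mg).
Take 0.6667 servings of almonds: +1.2 mg iron for $0.93 (total $3.63, still need 0.0 mg).
Filling from the cheapest source first is optimal under one linear minimum: $3.63.

$3.63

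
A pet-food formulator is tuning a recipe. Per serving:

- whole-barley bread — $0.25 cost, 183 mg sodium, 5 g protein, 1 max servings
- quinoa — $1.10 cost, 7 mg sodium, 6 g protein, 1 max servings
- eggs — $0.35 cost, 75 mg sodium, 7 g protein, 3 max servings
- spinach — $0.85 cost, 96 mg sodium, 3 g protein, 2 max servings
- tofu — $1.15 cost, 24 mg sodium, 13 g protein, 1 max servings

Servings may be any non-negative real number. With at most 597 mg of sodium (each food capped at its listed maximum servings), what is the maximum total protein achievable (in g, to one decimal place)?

Protein per mg sodium: quinoa 0.8571, tofu 0.5417, eggs 0.09333, spinach 0.03125, whole-barley bread 0.02732.
Take 1 serving of quinoa: uses 7 mg sodium, +6.0 g protein (running total 6.0 g).
Take 1 serving of tofu: uses 24 mg sodium, +13.0 g protein (running total 19.0 g).
Take 3 servings of eggs: uses 225 mg sodium, +21.0 g protein (running total 40.0 g).
Take 2 servings of spinach: uses 192 mg sodium, +6.0 g protein (running total 46.0 g).
Take 0.8142 servings of whole-barley bread: uses 149 mg sodium, +4.1 g protein (running total 50.1 g).
Greedy by best ratio exhausts the sodium allowance optimally: 50.1 g.

50.1 g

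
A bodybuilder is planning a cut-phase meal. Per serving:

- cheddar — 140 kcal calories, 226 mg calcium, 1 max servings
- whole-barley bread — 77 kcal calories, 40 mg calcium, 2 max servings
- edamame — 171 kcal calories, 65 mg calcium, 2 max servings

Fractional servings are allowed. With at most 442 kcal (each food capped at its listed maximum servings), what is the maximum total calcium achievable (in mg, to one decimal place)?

362.3 mg

Calcium per kcal: cheddar 1.614, whole-barley bread 0.5195, edamame 0.3801.
Take 1 serving of cheddar: uses 140 kcal, +226.0 mg calcium (running total 226.0 mg).
Take 2 servings of whole-barley bread: uses 154 kcal, +80.0 mg calcium (running total 306.0 mg).
Take 0.8655 servings of edamame: uses 148 kcal, +56.3 mg calcium (running total 362.3 mg).
Filling greedily by calcium-per-kcal is optimal for one linear limit, giving 362.3 mg.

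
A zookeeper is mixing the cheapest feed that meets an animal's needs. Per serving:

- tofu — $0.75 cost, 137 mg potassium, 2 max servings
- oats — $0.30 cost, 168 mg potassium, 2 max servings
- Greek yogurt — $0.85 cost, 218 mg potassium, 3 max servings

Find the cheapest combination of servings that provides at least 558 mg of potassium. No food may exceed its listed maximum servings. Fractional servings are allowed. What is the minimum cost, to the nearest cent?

$1.47

Cost per mg of potassium: oats $0.0018, Greek yogurt $0.0039, tofu $0.0055.
Take 2 servings of oats: +336.0 mg potassium for $0.60 (total $0.60, still need 222.0 mg).
Take 1.018 servings of Greek yogurt: +222.0 mg potassium for $0.87 (total $1.47, still need 0.0 mg).
Filling from the cheapest source first is optimal under one linear minimum: $1.47.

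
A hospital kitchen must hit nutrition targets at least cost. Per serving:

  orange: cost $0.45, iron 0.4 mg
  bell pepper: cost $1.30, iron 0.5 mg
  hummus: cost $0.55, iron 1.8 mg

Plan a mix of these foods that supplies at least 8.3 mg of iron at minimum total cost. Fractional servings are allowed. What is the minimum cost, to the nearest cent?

$2.54

Cost per mg of iron: hummus $0.3056, orange $1.1250, bell pepper $2.6000.
With no serving limits, use only hummus: 8.3 mg / 1.8 mg = 4.611 servings × $0.55 = $2.54.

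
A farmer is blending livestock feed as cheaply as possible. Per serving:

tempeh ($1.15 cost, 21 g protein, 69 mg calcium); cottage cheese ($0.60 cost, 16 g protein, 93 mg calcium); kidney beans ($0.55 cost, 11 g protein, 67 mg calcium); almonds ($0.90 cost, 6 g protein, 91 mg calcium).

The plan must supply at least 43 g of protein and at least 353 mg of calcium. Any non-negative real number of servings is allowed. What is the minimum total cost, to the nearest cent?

$2.28

At the optimum either one food covers both requirements or two foods hit both targets exactly; no other combination can be cheaper.
tempeh only: max(43/21, 353/69) = 5.116 servings → $5.88.
cottage cheese only: max(43/16, 353/93) = 3.796 servings → $2.28.
kidney beans only: max(43/11, 353/67) = 5.269 servings → $2.90.
almonds only: max(43/6, 353/91) = 7.167 servings → $6.45.
tempeh + cottage cheese with both targets exact would need a negative amount; discard.
tempeh + kidney beans: the both-tight solution has a negative serving — not a feasible corner.
tempeh + almonds with both tight: 1.199 servings and 2.97 servings → $4.05.
cottage cheese + kidney beans: the both-tight solution has a negative serving — not a feasible corner.
cottage cheese + almonds with both tight: 1.999 servings and 1.836 servings → $2.85.
kidney beans + almonds with both tight: 2.997 servings and 1.673 servings → $3.15.
The minimum over all feasible corners is $2.28.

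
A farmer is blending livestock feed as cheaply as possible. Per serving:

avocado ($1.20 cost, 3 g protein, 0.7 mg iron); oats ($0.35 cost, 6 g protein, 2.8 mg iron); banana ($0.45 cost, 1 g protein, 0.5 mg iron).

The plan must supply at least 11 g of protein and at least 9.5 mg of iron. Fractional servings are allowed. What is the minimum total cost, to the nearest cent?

$1.19

avocado only: max(11/3, 9.5/0.7) = 13.57 servings → $16.29.
oats only: max(11/6, 9.5/2.8) = 3.393 servings → $1.19.
banana only: max(11/1, 9.5/0.5) = 19 servings → $8.55.
avocado + oats: the both-tight solution has a negative serving — not a feasible corner.
avocado + banana: intersection lies outside the first quadrant.
oats + banana: intersection lies outside the first quadrant.
So the least-cost plan costs $1.19.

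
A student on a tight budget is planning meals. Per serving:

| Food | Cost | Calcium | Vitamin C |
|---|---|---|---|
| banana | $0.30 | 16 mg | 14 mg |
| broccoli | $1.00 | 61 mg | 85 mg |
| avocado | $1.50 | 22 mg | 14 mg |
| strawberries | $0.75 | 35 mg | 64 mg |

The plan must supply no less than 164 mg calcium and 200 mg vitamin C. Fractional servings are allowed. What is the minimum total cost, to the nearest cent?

$2.69

Compare the cost at each extreme point of the feasible region.
banana only: max(164/16, 200/14) = 14.29 servings → $4.29.
broccoli only: max(164/61, 200/85) = 2.689 servings → $2.69.
avocado only: max(164/22, 200/14) = 14.29 servings → $21.43.
strawberries only: max(164/35, 200/64) = 4.686 servings → $3.51.
banana + broccoli with both tight: 3.439 servings and 1.787 servings → $2.82.
banana + avocado: intersection lies outside the first quadrant.
banana + strawberries with both tight: 6.547 servings and 1.693 servings → $3.23.
broccoli + avocado with both tight: 2.071 servings and 1.713 servings → $4.64.
broccoli + strawberries with both targets exact would need a negative amount; discard.
avocado + strawberries with both tight: 3.808 servings and 2.292 servings → $7.43.
So the least-cost plan costs $2.69.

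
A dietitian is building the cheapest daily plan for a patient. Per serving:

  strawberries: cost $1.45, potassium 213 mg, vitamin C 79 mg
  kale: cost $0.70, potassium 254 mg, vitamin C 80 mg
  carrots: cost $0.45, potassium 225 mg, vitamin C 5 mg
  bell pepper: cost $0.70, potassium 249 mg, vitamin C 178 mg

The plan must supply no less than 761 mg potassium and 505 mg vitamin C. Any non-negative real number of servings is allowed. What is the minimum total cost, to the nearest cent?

Minimising a linear cost over {potassium ≥ 761, vitamin C ≥ 505, servings ≥ 0} — the optimum is at a vertex, using one or two foods.
strawberries only: max(761/213, 505/79) = 6.392 servings → $9.27.
kale only: max(761/254, 505/80) = 6.312 servings → $4.42.
carrots only: max(761/225, 505/5) = 101 servings → $45.45.
bell pepper only: max(761/249, 505/178) = 3.056 servings → $2.14.
strawberries + kale with both targets exact would need a negative amount; discard.
strawberries + carrots: the both-tight solution has a negative serving — not a feasible corner.
strawberries + bell pepper with both tight: 0.5324 servings and 2.601 servings → $2.59.
kale + carrots: the both-tight solution has a negative serving — not a feasible corner.
kale + bell pepper with both tight: 0.384 servings and 2.664 servings → $2.13.
carrots + bell pepper with both tight: 0.2503 servings and 2.83 servings → $2.09.
So the least-cost plan costs $2.09.

$2.09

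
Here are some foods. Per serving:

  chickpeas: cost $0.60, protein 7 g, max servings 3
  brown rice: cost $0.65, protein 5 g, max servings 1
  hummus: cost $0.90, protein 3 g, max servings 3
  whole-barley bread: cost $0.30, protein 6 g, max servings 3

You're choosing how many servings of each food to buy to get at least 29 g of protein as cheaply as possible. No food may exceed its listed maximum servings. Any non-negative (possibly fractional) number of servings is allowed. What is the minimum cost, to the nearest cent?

$1.84

Cost per g of protein: whole-barley bread $0.0500, chickpeas $0.0857, brown rice $0.1300, hummus $0.3000.
Take 3 servings of whole-barley bread: +18.0 g protein for $0.90 (total $0.90, still need 11.0 g).
Take 1.571 servings of chickpeas: +11.0 g protein for $0.94 (total $1.84, still need 0.0 g).
Greedy by cheapest-per-g is optimal for a single linear constraint, so the minimum cost is $1.84.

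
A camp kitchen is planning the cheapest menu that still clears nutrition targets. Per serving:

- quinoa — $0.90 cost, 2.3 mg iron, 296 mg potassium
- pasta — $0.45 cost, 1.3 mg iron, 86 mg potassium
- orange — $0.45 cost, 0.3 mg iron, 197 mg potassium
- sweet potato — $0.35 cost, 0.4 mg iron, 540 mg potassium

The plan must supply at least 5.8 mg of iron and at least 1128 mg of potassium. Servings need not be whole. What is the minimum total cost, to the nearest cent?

$2.31

Compare the cost at each extreme point of the feasible region.
quinoa only: max(5.8/2.3, 1128/296) = 3.811 servings → $3.43.
pasta only: max(5.8/1.3, 1128/86) = 13.12 servings → $5.90.
orange only: max(5.8/0.3, 1128/197) = 19.33 servings → $8.70.
sweet potato only: max(5.8/0.4, 1128/540) = 14.5 servings → $5.08.
quinoa + pasta: intersection lies outside the first quadrant.
quinoa + orange with both tight: 2.208 servings and 2.409 servings → $3.07.
quinoa + sweet potato with both tight: 2.386 servings and 0.7811 servings → $2.42.
pasta + orange with both tight: 3.492 servings and 4.201 servings → $3.46.
pasta + sweet potato with both tight: 4.016 servings and 1.449 servings → $2.31.
orange + sweet potato: intersection lies outside the first quadrant.
Cheapest feasible corner: $2.31.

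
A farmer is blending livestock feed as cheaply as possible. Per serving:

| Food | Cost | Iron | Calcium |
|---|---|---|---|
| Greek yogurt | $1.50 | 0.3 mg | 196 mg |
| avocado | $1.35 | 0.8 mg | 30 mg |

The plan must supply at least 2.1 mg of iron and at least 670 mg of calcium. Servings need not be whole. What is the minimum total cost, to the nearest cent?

Check every corner: each single food scaled to meet both minima, and each pair solved so both constraints bind.
Greek yogurt only: max(2.1/0.3, 670/196) = 7 servings → $10.50.
avocado only: max(2.1/0.8, 670/30) = 22.33 servings → $30.15.
Greek yogurt + avocado with both tight: 3.2 servings and 1.425 servings → $6.72.
The minimum over all feasible corners is $6.72.

$6.72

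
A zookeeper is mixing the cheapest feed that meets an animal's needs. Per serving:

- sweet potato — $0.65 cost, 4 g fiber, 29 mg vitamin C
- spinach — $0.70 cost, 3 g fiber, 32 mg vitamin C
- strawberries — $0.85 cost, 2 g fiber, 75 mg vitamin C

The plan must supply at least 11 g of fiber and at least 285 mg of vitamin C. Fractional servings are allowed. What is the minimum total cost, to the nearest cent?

sweet potato only: max(11/4, 285/29) = 9.828 servings → $6.39.
spinach only: max(11/3, 285/32) = 8.906 servings → $6.23.
strawberries only: max(11/2, 285/75) = 5.5 servings → $4.67.
sweet potato + spinach with both targets exact would need a negative amount; discard.
sweet potato + strawberries with both tight: 1.054 servings and 3.393 servings → $3.57.
spinach + strawberries with both tight: 1.584 servings and 3.124 servings → $3.76.
Cheapest feasible corner: $3.57.

$3.57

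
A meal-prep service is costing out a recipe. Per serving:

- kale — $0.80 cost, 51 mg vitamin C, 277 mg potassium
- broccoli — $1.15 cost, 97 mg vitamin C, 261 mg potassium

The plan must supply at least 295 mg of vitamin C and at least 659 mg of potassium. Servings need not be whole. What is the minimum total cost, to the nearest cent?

$3.50

This is a tiny linear program; its minimum lies at a vertex of the feasible set. List the vertices and price them.
kale only: max(295/51, 659/277) = 5.784 servings → $4.63.
broccoli only: max(295/97, 659/261) = 3.041 servings → $3.50.
kale + broccoli with both targets exact would need a negative amount; discard.
The minimum over all feasible corners is $3.50.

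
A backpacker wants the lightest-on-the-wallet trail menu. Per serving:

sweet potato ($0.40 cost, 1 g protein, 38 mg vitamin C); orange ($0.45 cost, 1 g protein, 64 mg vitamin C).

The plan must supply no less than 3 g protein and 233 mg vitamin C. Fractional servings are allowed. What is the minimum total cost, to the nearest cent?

Two binding constraints pin down two serving amounts, so the optimal mix uses at most two foods. The candidates are each food alone (scaled to the tighter of protein/vitamin C) and each pair with both constraints tight.
sweet potato only: max(3/1, 233/38) = 6.132 servings → $2.45.
orange only: max(3/1, 233/64) = 3.641 servings → $1.64.
sweet potato + orange: intersection lies outside the first quadrant.
Cheapest feasible corner: $1.64.

$1.64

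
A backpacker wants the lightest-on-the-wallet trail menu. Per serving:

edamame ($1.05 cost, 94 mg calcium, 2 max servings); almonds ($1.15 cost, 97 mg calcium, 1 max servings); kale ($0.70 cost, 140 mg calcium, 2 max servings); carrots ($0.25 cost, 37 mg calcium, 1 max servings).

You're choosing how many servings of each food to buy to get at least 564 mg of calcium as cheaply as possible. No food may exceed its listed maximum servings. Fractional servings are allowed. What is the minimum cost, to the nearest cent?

Cost per mg of calcium: kale $0.0050, carrots $0.0068, edamame $0.0112, almonds $0.0119.
Take 2 servings of kale: +280.0 mg calcium for $1.40 (total $1.40, still need 284.0 mg).
Take 1 serving of carrots: +37.0 mg calcium for $0.25 (total $1.65, still need 247.0 mg).
Take 2 servings of edamame: +188.0 mg calcium for $2.10 (total $3.75, still need 59.0 mg).
Take 0.6082 servings of almonds: +59.0 mg calcium for $0.70 (total $4.45, still need 0.0 mg).
Greedy by cheapest-per-mg is optimal for a single linear constraint, so the minimum cost is $4.45.

$4.45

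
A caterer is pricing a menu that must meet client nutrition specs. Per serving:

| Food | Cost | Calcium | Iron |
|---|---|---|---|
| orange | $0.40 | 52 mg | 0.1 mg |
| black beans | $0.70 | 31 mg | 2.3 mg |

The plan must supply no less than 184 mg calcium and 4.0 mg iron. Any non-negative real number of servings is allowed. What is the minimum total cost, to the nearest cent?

$2.17

At the optimum either one food covers both requirements or two foods hit both targets exactly; no other combination can be cheaper.
orange only: max(184/52, 4.0/0.1) = 40 servings → $16.00.
black beans only: max(184/31, 4.0/2.3) = 5.935 servings → $4.15.
orange + black beans with both tight: 2.568 servings and 1.627 servings → $2.17.
So the least-cost plan costs $2.17.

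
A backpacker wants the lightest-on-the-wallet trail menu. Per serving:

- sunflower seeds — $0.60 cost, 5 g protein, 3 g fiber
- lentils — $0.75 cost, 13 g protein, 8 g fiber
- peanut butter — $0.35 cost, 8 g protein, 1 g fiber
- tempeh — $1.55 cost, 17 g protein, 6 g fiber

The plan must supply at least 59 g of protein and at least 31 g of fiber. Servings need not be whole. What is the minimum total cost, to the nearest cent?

$3.25

sunflower seeds only: max(59/5, 31/3) = 11.8 servings → $7.08.
lentils only: max(59/13, 31/8) = 4.538 servings → $3.40.
peanut butter only: max(59/8, 31/1) = 31 servings → $10.85.
tempeh only: max(59/17, 31/6) = 5.167 servings → $8.01.
sunflower seeds + lentils: intersection lies outside the first quadrant.
sunflower seeds + peanut butter with both tight: 9.947 servings and 1.158 servings → $6.37.
sunflower seeds + tempeh with both tight: 8.238 servings and 1.048 servings → $6.57.
lentils + peanut butter with both tight: 3.706 servings and 1.353 servings → $3.25.
lentils + tempeh with both tight: 2.983 servings and 1.19 servings → $4.08.
peanut butter + tempeh with both targets exact would need a negative amount; discard.
Cheapest feasible corner: $3.25.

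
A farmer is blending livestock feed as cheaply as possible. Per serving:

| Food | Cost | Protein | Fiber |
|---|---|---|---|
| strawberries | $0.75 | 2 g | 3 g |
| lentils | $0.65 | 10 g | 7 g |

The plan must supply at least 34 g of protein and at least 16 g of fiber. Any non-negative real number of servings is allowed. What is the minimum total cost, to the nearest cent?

$2.21

This is a tiny linear program; its minimum lies at a vertex of the feasible set. List the vertices and price them.
strawberries only: max(34/2, 16/3) = 17 servings → $12.75.
lentils only: max(34/10, 16/7) = 3.4 servings → $2.21.
strawberries + lentils: intersection lies outside the first quadrant.
Cheapest feasible corner: $2.21.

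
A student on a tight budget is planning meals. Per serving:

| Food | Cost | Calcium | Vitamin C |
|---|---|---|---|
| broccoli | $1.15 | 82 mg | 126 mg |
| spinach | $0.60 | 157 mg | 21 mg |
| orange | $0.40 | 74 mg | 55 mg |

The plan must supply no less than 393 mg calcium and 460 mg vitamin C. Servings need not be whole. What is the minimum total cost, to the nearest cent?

$3.35

Compare the cost at each extreme point of the feasible region.
broccoli only: max(393/82, 460/126) = 4.793 servings → $5.51.
spinach only: max(393/157, 460/21) = 21.9 servings → $13.14.
orange only: max(393/74, 460/55) = 8.364 servings → $3.35.
broccoli + spinach with both tight: 3.542 servings and 0.6533 servings → $4.47.
broccoli + orange with both tight: 2.581 servings and 2.451 servings → $3.95.
spinach + orange with both targets exact would need a negative amount; discard.
Cheapest feasible corner: $3.35.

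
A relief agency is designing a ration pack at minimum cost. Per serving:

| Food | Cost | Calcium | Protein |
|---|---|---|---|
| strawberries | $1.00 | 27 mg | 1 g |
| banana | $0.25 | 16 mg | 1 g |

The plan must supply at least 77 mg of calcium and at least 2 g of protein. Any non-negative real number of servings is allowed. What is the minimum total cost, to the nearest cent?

Check every corner: each single food scaled to meet both minima, and each pair solved so both constraints bind.
strawberries only: max(77/27, 2/1) = 2.852 servings → $2.85.
banana only: max(77/16, 2/1) = 4.812 servings → $1.20.
strawberries + banana with both targets exact would need a negative amount; discard.
Cheapest feasible corner: $1.20.

$1.20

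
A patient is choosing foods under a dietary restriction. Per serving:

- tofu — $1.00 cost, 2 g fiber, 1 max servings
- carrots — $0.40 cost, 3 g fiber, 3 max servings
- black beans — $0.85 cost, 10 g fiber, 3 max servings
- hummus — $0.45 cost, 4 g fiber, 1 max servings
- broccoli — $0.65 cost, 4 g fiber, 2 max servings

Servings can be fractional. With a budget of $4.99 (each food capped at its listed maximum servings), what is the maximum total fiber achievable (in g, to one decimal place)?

47.9 g

Fiber per dollar: black beans 11.76, hummus 8.889, carrots 7.5, broccoli 6.154, tofu 2.
Take 3 servings of black beans: spends $2.55, +30.0 g fiber (running total 30.0 g).
Take 1 serving of hummus: spends $0.45, +4.0 g fiber (running total 34.0 g).
Take 3 servings of carrots: spends $1.20, +9.0 g fiber (running total 43.0 g).
Take 1.215 servings of broccoli: spends $0.79, +4.9 g fiber (running total 47.9 g).
Greedy by best ratio exhausts the cost allowance optimally: 47.9 g.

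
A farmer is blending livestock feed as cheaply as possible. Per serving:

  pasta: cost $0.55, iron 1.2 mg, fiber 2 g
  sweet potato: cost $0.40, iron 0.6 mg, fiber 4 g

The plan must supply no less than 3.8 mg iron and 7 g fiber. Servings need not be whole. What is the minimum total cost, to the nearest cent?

Two binding constraints pin down two serving amounts, so the optimal mix uses at most two foods. The candidates are each food alone (scaled to the tighter of iron/fiber) and each pair with both constraints tight.
pasta only: max(3.8/1.2, 7/2) = 3.5 servings → $1.93.
sweet potato only: max(3.8/0.6, 7/4) = 6.333 servings → $2.53.
pasta + sweet potato with both tight: 3.056 servings and 0.2222 servings → $1.77.
The minimum over all feasible corners is $1.77.

$1.77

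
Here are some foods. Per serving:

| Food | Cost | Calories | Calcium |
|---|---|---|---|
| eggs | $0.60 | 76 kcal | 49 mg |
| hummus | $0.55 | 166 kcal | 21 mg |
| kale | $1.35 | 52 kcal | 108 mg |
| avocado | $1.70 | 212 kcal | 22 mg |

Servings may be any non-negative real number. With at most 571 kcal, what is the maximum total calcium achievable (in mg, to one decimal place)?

1185.9 mg

Calcium per kcal: kale 2.077, eggs 0.6447, hummus 0.1265, avocado 0.1038.
With no serving limits, spend the whole calories allowance on kale: 571 kcal / 52 kcal × 108 mg = 1185.9 mg.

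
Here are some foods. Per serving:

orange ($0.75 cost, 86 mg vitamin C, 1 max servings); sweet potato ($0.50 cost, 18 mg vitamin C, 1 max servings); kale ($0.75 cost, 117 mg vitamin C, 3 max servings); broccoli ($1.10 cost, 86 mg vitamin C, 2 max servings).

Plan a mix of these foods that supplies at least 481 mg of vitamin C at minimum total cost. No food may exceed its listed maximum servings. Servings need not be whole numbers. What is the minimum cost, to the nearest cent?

Cost per mg of vitamin C: kale $0.0064, orange $0.0087, broccoli $0.0128, sweet potato $0.0278.
Take 3 servings of kale: +351.0 mg vitamin C for $2.25 (total $2.25, still need 130.0 mg).
Take 1 serving of orange: +86.0 mg vitamin C for $0.75 (total $3.00, still need 44.0 mg).
Take 0.5116 servings of broccoli: +44.0 mg vitamin C for $0.56 (total $3.56, still need 0.0 mg).
Filling from the cheapest source first is optimal under one linear minimum: $3.56.

$3.56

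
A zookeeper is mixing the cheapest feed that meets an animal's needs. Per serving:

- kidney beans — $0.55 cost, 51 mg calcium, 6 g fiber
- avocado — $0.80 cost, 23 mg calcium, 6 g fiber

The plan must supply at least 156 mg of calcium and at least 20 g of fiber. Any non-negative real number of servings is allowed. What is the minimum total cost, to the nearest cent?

$1.83

This is a tiny linear program; its minimum lies at a vertex of the feasible set. List the vertices and price them.
kidney beans only: max(156/51, 20/6) = 3.333 servings → $1.83.
avocado only: max(156/23, 20/6) = 6.783 servings → $5.43.
kidney beans + avocado with both tight: 2.833 servings and 0.5 servings → $1.96.
So the least-cost plan costs $1.83.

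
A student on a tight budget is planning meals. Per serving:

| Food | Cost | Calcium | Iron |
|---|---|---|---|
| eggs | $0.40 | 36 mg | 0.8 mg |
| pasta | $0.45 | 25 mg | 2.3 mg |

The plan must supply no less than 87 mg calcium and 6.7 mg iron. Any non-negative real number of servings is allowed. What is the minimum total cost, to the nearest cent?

$1.44

With two linear requirements the optimum uses one or two foods; enumerate the corners.
eggs only: max(87/36, 6.7/0.8) = 8.375 servings → $3.35.
pasta only: max(87/25, 6.7/2.3) = 3.48 servings → $1.57.
eggs + pasta with both tight: 0.5191 servings and 2.732 servings → $1.44.
The minimum over all feasible corners is $1.44.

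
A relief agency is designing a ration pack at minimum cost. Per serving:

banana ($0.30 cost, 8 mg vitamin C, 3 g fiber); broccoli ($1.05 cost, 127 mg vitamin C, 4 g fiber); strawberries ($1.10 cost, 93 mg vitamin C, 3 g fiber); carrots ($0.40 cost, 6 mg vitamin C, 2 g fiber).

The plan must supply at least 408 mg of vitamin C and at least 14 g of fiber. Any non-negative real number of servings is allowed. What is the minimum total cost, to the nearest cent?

$3.47

An LP optimum is at a vertex; with two nutrient constraints at most two foods are used. Check each candidate.
banana only: max(408/8, 14/3) = 51 servings → $15.30.
broccoli only: max(408/127, 14/4) = 3.5 servings → $3.67.
strawberries only: max(408/93, 14/3) = 4.667 servings → $5.13.
carrots only: max(408/6, 14/2) = 68 servings → $27.20.
banana + broccoli with both tight: 0.4183 servings and 3.186 servings → $3.47.
banana + strawberries with both tight: 0.3059 servings and 4.361 servings → $4.89.
banana + carrots: the both-tight solution has a negative serving — not a feasible corner.
broccoli + strawberries: intersection lies outside the first quadrant.
broccoli + carrots with both tight: 3.183 servings and 0.6348 servings → $3.60.
strawberries + carrots with both tight: 4.357 servings and 0.4643 servings → $4.98.
So the least-cost plan costs $3.47.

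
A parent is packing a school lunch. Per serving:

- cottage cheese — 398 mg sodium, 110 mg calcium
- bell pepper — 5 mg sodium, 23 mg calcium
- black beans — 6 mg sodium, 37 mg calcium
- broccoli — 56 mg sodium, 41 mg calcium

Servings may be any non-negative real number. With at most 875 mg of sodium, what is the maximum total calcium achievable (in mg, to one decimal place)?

Calcium per mg sodium: black beans 6.167, bell pepper 4.6, broccoli 0.7321, cottage cheese 0.2764.
With no serving limits, spend the whole sodium allowance on black beans: 875 mg / 6 mg × 37 mg = 5395.8 mg.

5395.8 mg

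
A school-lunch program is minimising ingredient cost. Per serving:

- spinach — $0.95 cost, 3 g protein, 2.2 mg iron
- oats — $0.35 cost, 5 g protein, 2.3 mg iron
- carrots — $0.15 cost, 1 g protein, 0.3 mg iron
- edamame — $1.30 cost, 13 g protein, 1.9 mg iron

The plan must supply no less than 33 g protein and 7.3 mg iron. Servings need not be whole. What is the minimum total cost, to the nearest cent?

$2.31

Compare the cost at each extreme point of the feasible region.
spinach only: max(33/3, 7.3/2.2) = 11 servings → $10.45.
oats only: max(33/5, 7.3/2.3) = 6.6 servings → $2.31.
carrots only: max(33/1, 7.3/0.3) = 33 servings → $4.95.
edamame only: max(33/13, 7.3/1.9) = 3.842 servings → $4.99.
spinach + oats: intersection lies outside the first quadrant.
spinach + carrots with both targets exact would need a negative amount; discard.
spinach + edamame with both tight: 1.406 servings and 2.214 servings → $4.21.
oats + carrots: intersection lies outside the first quadrant.
oats + edamame with both tight: 1.578 servings and 1.931 servings → $3.06.
carrots + edamame with both tight: 16.1 servings and 1.3 servings → $4.11.
Cheapest feasible corner: $2.31.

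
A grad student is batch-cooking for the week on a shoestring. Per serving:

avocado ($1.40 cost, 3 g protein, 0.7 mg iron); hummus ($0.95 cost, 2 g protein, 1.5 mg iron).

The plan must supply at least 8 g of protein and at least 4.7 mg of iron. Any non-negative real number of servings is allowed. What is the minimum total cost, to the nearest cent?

$3.78

Two binding constraints pin down two serving amounts, so the optimal mix uses at most two foods. The candidates are each food alone (scaled to the tighter of protein/iron) and each pair with both constraints tight.
avocado only: max(8/3, 4.7/0.7) = 6.714 servings → $9.40.
hummus only: max(8/2, 4.7/1.5) = 4 servings → $3.80.
avocado + hummus with both tight: 0.8387 servings and 2.742 servings → $3.78.
The minimum over all feasible corners is $3.78.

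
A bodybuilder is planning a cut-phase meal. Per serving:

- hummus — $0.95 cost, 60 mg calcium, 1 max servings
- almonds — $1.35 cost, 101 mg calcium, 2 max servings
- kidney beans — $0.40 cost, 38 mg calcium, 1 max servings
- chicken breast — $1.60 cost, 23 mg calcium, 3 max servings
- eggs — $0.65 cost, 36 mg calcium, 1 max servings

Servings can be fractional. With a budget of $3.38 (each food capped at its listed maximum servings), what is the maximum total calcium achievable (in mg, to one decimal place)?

Calcium per dollar: kidney beans 95, almonds 74.81, hummus 63.16, eggs 55.38, chicken breast 14.38.
Take 1 serving of kidney beans: spends $0.40, +38.0 mg calcium (running total 38.0 mg).
Take 2 servings of almonds: spends $2.70, +202.0 mg calcium (running total 240.0 mg).
Take 0.2947 servings of hummus: spends $0.28, +17.7 mg calcium (running total 257.7 mg).
Greedy by best ratio exhausts the cost allowance optimally: 257.7 mg.

257.7 mg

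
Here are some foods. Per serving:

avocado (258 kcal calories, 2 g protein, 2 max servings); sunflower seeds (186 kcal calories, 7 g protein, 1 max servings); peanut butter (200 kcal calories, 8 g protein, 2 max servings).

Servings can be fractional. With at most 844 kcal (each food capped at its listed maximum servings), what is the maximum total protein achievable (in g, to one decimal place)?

Protein per kcal: peanut butter 0.04, sunflower seeds 0.03763, avocado 0.007752.
Take 2 servings of peanut butter: uses 400 kcal, +16.0 g protein (running total 16.0 g).
Take 1 serving of sunflower seeds: uses 186 kcal, +7.0 g protein (running total 23.0 g).
Take 1 serving of avocado: uses 258 kcal, +2.0 g protein (running total 25.0 g).
Filling greedily by protein-per-kcal is optimal for one linear limit, giving 25.0 g.

25.0 g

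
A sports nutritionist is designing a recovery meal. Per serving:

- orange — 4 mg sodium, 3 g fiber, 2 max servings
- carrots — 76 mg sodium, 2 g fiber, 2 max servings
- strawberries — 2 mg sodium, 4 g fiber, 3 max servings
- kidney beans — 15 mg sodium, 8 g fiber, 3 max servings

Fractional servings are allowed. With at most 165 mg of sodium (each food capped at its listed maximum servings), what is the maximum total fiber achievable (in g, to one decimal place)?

Fiber per mg sodium: strawberries 2, orange 0.75, kidney beans 0.5333, carrots 0.02632.
Take 3 servings of strawberries: uses 6 mg sodium, +12.0 g fiber (running total 12.0 g).
Take 2 servings of orange: uses 8 mg sodium, +6.0 g fiber (running total 18.0 g).
Take 3 servings of kidney beans: uses 45 mg sodium, +24.0 g fiber (running total 42.0 g).
Take 1.395 servings of carrots: uses 106 mg sodium, +2.8 g fiber (running total 44.8 g).
Greedy by best ratio exhausts the sodium allowance optimally: 44.8 g.

44.8 g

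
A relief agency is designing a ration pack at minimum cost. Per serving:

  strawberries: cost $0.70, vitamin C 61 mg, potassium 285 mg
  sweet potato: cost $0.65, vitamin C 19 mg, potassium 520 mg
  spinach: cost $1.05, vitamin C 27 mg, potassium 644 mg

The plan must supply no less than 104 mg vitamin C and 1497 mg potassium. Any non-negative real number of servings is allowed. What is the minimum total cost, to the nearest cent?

Two binding constraints pin down two serving amounts, so the optimal mix uses at most two foods. The candidates are each food alone (scaled to the tighter of vitamin C/potassium) and each pair with both constraints tight.
strawberries only: max(104/61, 1497/285) = 5.253 servings → $3.68.
sweet potato only: max(104/19, 1497/520) = 5.474 servings → $3.56.
spinach only: max(104/27, 1497/644) = 3.852 servings → $4.04.
strawberries + sweet potato with both tight: 0.9746 servings and 2.345 servings → $2.21.
strawberries + spinach with both tight: 0.8407 servings and 1.952 servings → $2.64.
sweet potato + spinach: intersection lies outside the first quadrant.
So the least-cost plan costs $2.21.

$2.21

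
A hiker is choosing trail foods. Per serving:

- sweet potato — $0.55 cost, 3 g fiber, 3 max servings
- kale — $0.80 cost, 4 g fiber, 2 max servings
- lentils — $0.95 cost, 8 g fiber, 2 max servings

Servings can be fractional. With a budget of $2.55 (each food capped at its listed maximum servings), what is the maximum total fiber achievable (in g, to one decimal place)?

Fiber per dollar: lentils 8.421, sweet potato 5.455, kale 5.
Take 2 servings of lentils: spends $1.90, +16.0 g fiber (running total 16.0 g).
Take 1.182 servings of sweet potato: spends $0.65, +3.5 g fiber (running total 19.5 g).
Greedy by best ratio exhausts the cost allowance optimally: 19.5 g.

19.5 g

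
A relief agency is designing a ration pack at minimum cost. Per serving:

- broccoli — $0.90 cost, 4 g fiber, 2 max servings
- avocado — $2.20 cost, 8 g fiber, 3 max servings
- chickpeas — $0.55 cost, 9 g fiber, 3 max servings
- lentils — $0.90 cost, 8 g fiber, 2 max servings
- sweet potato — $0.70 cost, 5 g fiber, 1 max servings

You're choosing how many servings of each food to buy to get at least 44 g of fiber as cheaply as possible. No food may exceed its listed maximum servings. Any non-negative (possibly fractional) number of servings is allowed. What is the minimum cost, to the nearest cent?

$3.59

Cost per g of fiber: chickpeas $0.0611, lentils $0.1125, sweet potato $0.1400, broccoli $0.2250, avocado $0.2750.
Take 3 servings of chickpeas: +27.0 g fiber for $1.65 (total $1.65, still need 17.0 g).
Take 2 servings of lentils: +16.0 g fiber for $1.80 (total $3.45, still need 1.0 g).
Take 0.2 servings of sweet potato: +1.0 g fiber for $0.14 (total $3.59, still need 0.0 g).
Filling from the cheapest source first is optimal under one linear minimum: $3.59.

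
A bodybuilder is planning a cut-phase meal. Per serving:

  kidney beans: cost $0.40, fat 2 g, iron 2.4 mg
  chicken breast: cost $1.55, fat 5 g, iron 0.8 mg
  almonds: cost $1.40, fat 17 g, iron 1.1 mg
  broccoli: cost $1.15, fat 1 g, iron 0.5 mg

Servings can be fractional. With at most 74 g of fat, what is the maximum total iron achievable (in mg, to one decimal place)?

Iron per g fat: kidney beans 1.2, broccoli 0.5, chicken breast 0.16, almonds 0.06471.
With no serving limits, spend the whole fat allowance on kidney beans: 74 g / 2 g × 2.4 mg = 88.8 mg.

88.8 mg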